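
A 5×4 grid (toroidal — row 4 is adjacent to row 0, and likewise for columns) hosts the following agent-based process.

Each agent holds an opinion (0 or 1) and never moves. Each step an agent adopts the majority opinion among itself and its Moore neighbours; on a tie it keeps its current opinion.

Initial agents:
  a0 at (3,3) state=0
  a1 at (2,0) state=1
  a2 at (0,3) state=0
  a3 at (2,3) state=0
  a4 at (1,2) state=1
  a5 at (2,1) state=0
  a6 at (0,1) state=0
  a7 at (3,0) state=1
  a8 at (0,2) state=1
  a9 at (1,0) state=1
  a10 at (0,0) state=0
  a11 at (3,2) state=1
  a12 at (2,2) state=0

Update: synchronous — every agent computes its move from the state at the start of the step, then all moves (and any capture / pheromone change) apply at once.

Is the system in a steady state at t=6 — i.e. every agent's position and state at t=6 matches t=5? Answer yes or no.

t=1: a0@(3,3):0 a1@(2,0):1 a2@(0,3):1 a3@(2,3):1 a4@(1,2):0 a5@(2,1):1 a6@(0,1):1 a7@(3,0):0 a8@(0,2):1 a9@(1,0):0 a10@(0,0):0 a11@(3,2):0 a12@(2,2):0
t=2: a0@(3,3):0 a1@(2,0):1 a2@(0,3):0 a3@(2,3):0 a4@(1,2):1 a5@(2,1):0 a6@(0,1):0 a7@(3,0):1 a8@(0,2):1 a9@(1,0):1 a10@(0,0):0 a11@(3,2):0 a12@(2,2):0
t=3: a0@(3,3):0 a1@(2,0):1 a2@(0,3):1 a3@(2,3):0 a4@(1,2):0 a5@(2,1):1 a6@(0,1):1 a7@(3,0):0 a8@(0,2):1 a9@(1,0):0 a10@(0,0):0 a11@(3,2):0 a12@(2,2):0
t=4: a0@(3,3):0 a1@(2,0):0 a2@(0,3):0 a3@(2,3):0 a4@(1,2):1 a5@(2,1):0 a6@(0,1):0 a7@(3,0):0 a8@(0,2):1 a9@(1,0):1 a10@(0,0):0 a11@(3,2):0 a12@(2,2):0
t=5: a0@(3,3):0 a1@(2,0):0 a2@(0,3):1 a3@(2,3):0 a4@(1,2):0 a5@(2,1):0 a6@(0,1):1 a7@(3,0):0 a8@(0,2):1 a9@(1,0):0 a10@(0,0):0 a11@(3,2):0 a12@(2,2):0
t=6: a0@(3,3):0 a1@(2,0):0 a2@(0,3):0 a3@(2,3):0 a4@(1,2):0 a5@(2,1):0 a6@(0,1):0 a7@(3,0):0 a8@(0,2):1 a9@(1,0):0 a10@(0,0):0 a11@(3,2):0 a12@(2,2):0

no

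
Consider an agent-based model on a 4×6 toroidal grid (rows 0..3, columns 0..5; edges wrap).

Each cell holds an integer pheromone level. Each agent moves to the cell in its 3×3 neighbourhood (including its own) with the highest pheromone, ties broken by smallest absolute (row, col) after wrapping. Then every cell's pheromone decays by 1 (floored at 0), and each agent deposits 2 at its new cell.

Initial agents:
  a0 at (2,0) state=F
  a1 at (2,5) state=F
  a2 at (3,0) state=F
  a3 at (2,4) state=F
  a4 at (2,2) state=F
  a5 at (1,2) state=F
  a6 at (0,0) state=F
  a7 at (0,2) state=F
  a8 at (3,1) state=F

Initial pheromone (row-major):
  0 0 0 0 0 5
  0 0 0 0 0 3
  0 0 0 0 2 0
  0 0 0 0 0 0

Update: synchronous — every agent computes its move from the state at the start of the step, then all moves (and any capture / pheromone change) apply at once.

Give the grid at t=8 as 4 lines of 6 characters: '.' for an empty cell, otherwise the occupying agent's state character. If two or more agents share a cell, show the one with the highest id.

t=1: a0@(1,5) a1@(1,5) a2@(0,5) a3@(1,5) a4@(1,1) a5@(0,1) a6@(0,5) a7@(0,1) a8@(0,0) | pheromone: 2 4 0 0 0 8 / 0 2 0 0 0 8 / 0 0 0 0 1 0 / 0 0 0 0 0 0
t=2: a0@(0,5) a1@(0,5) a2@(0,5) a3@(0,5) a4@(0,1) a5@(0,1) a6@(0,5) a7@(0,1) a8@(0,5) | pheromone: 1 9 0 0 0 19 / 0 1 0 0 0 7 / 0 0 0 0 0 0 / 0 0 0 0 0 0
t=3: a0@(0,5) a1@(0,5) a2@(0,5) a3@(0,5) a4@(0,1) a5@(0,1) a6@(0,5) a7@(0,1) a8@(0,5) | pheromone: 0 14 0 0 0 30 / 0 0 0 0 0 6 / 0 0 0 0 0 0 / 0 0 0 0 0 0
t=4: a0@(0,5) a1@(0,5) a2@(0,5) a3@(0,5) a4@(0,1) a5@(0,1) a6@(0,5) a7@(0,1) a8@(0,5) | pheromone: 0 19 0 0 0 41 / 0 0 0 0 0 5 / 0 0 0 0 0 0 / 0 0 0 0 0 0
t=5: a0@(0,5) a1@(0,5) a2@(0,5) a3@(0,5) a4@(0,1) a5@(0,1) a6@(0,5) a7@(0,1) a8@(0,5) | pheromone: 0 24 0 0 0 52 / 0 0 0 0 0 4 / 0 0 0 0 0 0 / 0 0 0 0 0 0
t=6: a0@(0,5) a1@(0,5) a2@(0,5) a3@(0,5) a4@(0,1) a5@(0,1) a6@(0,5) a7@(0,1) a8@(0,5) | pheromone: 0 29 0 0 0 63 / 0 0 0 0 0 3 / 0 0 0 0 0 0 / 0 0 0 0 0 0
t=7: a0@(0,5) a1@(0,5) a2@(0,5) a3@(0,5) a4@(0,1) a5@(0,1) a6@(0,5) a7@(0,1) a8@(0,5) | pheromone: 0 34 0 0 0 74 / 0 0 0 0 0 2 / 0 0 0 0 0 0 / 0 0 0 0 0 0
t=8: a0@(0,5) a1@(0,5) a2@(0,5) a3@(0,5) a4@(0,1) a5@(0,1) a6@(0,5) a7@(0,1) a8@(0,5) | pheromone: 0 39 0 0 0 85 / 0 0 0 0 0 1 / 0 0 0 0 0 0 / 0 0 0 0 0 0

.F...F
......
......
......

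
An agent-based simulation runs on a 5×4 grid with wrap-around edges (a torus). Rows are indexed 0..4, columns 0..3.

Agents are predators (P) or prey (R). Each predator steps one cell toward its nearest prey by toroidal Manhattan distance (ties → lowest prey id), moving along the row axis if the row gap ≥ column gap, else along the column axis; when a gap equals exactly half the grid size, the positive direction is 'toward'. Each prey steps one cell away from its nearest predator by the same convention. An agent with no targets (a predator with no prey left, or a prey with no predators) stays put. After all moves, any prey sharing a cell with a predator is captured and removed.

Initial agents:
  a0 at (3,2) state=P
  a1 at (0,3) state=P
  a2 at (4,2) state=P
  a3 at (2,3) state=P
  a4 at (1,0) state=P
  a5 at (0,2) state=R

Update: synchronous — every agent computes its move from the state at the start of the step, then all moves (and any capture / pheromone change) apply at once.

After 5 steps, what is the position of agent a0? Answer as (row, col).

(0, 3)

t=1: a0@(4,2):P a1@(0,2):P a2@(0,2):P a3@(1,3):P a4@(1,1):P a5@(0,1):R
t=2: a0@(0,2):P a1@(0,1):P a2@(0,1):P a3@(1,0):P a4@(0,1):P a5@(0,0):R
t=3: a0@(0,3):P a1@(0,0):P a2@(0,0):P a3@(0,0):P a4@(0,0):P
t=4: (unchanged — steady state)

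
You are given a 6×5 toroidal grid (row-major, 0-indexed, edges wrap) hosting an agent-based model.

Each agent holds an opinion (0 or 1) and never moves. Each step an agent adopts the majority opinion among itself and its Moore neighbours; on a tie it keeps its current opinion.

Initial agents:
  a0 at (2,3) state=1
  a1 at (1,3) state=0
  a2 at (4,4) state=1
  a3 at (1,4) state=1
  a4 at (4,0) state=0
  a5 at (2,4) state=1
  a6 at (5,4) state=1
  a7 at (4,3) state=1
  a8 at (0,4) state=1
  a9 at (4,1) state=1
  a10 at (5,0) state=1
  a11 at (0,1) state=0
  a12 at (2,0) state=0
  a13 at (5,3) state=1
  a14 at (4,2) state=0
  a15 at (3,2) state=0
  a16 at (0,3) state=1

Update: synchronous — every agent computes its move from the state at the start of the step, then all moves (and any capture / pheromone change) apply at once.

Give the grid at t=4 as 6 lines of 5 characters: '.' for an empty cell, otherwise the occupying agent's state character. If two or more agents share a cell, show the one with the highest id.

t=1: a0@(2,3):1 a1@(1,3):1 a2@(4,4):1 a3@(1,4):1 a4@(4,0):1 a5@(2,4):1 a6@(5,4):1 a7@(4,3):1 a8@(0,4):1 a9@(4,1):0 a10@(5,0):1 a11@(0,1):0 a12@(2,0):1 a13@(5,3):1 a14@(4,2):1 a15@(3,2):1 a16@(0,3):1
t=2: a0@(2,3):1 a1@(1,3):1 a2@(4,4):1 a3@(1,4):1 a4@(4,0):1 a5@(2,4):1 a6@(5,4):1 a7@(4,3):1 a8@(0,4):1 a9@(4,1):1 a10@(5,0):1 a11@(0,1):0 a12@(2,0):1 a13@(5,3):1 a14@(4,2):1 a15@(3,2):1 a16@(0,3):1
t=3: (unchanged — steady state)

.0.11
...11
1..11
..1..
11111
1..11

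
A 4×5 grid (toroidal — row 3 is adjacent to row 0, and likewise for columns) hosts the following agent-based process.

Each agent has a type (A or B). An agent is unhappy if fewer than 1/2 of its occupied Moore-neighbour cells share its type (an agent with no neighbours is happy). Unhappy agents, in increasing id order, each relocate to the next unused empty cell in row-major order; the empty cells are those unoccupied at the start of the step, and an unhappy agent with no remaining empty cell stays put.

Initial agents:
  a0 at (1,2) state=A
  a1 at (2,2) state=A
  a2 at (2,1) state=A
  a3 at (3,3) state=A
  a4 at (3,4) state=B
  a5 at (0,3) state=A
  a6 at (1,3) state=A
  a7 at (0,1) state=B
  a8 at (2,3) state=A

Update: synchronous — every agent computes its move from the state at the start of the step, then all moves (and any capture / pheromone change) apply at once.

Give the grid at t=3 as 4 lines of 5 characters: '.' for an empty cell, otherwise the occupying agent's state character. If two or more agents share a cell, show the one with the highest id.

t=1: a0@(1,2):A a1@(2,2):A a2@(2,1):A a3@(3,3):A a4@(0,0):B a5@(0,3):A a6@(1,3):A a7@(0,2):B a8@(2,3):A
t=2: a0@(1,2):A a1@(2,2):A a2@(2,1):A a3@(3,3):A a4@(0,0):B a5@(0,3):A a6@(1,3):A a7@(0,1):B a8@(2,3):A
t=3: (unchanged — steady state)

BB.A.
..AA.
.AAA.
...A.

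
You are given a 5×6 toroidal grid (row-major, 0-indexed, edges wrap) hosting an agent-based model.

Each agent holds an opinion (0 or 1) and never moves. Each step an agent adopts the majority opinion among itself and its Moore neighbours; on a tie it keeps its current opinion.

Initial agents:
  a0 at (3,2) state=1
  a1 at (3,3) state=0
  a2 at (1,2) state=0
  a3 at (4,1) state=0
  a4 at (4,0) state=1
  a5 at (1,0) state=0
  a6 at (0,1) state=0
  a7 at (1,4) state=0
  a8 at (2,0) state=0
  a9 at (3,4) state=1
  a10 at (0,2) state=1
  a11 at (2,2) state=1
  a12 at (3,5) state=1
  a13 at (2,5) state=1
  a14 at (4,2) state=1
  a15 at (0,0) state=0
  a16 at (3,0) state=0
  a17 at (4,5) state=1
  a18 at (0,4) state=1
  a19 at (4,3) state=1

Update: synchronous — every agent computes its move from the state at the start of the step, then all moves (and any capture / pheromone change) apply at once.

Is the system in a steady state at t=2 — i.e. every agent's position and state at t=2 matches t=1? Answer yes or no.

no

t=1: a0@(3,2):1 a1@(3,3):1 a2@(1,2):0 a3@(4,1):0 a4@(4,0):0 a5@(1,0):0 a6@(0,1):0 a7@(1,4):1 a8@(2,0):0 a9@(3,4):1 a10@(0,2):1 a11@(2,2):1 a12@(3,5):1 a13@(2,5):0 a14@(4,2):1 a15@(0,0):0 a16@(3,0):1 a17@(4,5):1 a18@(0,4):1 a19@(4,3):1
t=2: a0@(3,2):1 a1@(3,3):1 a2@(1,2):0 a3@(4,1):0 a4@(4,0):0 a5@(1,0):0 a6@(0,1):0 a7@(1,4):1 a8@(2,0):0 a9@(3,4):1 a10@(0,2):1 a11@(2,2):1 a12@(3,5):1 a13@(2,5):1 a14@(4,2):1 a15@(0,0):0 a16@(3,0):0 a17@(4,5):1 a18@(0,4):1 a19@(4,3):1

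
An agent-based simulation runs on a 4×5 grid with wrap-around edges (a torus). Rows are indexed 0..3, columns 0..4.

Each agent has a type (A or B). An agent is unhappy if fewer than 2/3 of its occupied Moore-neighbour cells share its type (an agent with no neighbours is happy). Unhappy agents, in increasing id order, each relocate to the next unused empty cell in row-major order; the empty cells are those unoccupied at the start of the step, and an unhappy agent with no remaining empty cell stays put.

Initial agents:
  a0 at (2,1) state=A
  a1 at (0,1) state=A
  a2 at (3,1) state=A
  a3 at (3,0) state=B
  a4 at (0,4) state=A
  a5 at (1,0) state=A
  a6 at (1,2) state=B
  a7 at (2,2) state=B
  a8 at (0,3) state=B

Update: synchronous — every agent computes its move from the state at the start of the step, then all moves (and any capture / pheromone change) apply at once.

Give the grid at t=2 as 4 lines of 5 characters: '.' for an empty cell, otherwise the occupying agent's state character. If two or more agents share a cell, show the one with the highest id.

AA.BA
.AA..
.BBB.
.....

t=1: a0@(0,0):A a1@(0,2):A a2@(1,1):A a3@(1,3):B a4@(1,4):A a5@(1,0):A a6@(2,0):B a7@(2,3):B a8@(2,4):B
t=2: a0@(0,0):A a1@(0,1):A a2@(1,1):A a3@(0,3):B a4@(0,4):A a5@(1,2):A a6@(2,1):B a7@(2,3):B a8@(2,2):B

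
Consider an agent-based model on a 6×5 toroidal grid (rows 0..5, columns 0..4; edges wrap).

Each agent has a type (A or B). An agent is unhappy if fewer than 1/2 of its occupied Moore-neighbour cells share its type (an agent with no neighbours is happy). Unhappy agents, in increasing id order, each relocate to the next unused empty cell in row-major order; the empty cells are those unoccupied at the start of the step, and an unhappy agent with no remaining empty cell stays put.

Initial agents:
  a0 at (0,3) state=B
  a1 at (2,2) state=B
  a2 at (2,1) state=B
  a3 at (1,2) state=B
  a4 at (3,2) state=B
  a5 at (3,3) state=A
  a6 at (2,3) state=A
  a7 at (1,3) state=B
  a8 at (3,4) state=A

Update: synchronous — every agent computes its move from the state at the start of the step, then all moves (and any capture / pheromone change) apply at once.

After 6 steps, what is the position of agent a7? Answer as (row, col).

(1, 3)

t=1: a0@(0,3):B a1@(2,2):B a2@(2,1):B a3@(1,2):B a4@(3,2):B a5@(3,3):A a6@(0,0):A a7@(1,3):B a8@(3,4):A
t=2: a0@(0,3):B a1@(2,2):B a2@(2,1):B a3@(1,2):B a4@(3,2):B a5@(0,1):A a6@(0,0):A a7@(1,3):B a8@(3,4):A
t=3: (unchanged — steady state)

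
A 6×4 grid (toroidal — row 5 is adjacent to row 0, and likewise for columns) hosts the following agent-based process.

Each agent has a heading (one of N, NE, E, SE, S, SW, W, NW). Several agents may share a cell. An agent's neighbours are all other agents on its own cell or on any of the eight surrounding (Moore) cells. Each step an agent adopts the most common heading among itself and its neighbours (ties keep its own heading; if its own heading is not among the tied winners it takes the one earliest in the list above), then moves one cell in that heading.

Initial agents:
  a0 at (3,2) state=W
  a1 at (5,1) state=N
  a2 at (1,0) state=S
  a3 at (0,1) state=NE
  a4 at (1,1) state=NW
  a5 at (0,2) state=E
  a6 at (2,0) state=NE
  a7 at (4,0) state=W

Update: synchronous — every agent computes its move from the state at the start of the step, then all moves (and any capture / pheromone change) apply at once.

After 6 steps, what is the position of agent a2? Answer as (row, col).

(1, 2)

t=1: a0@(3,1):W a1@(4,1):N a2@(0,1):NE a3@(5,2):NE a4@(0,2):NE a5@(0,3):E a6@(1,1):NE a7@(4,3):W
t=2: a0@(3,0):W a1@(3,1):N a2@(5,2):NE a3@(4,3):NE a4@(5,3):NE a5@(5,0):NE a6@(0,2):NE a7@(4,2):W
t=3: a0@(3,3):W a1@(3,0):W a2@(4,3):NE a3@(3,0):NE a4@(4,0):NE a5@(4,1):NE a6@(5,3):NE a7@(3,3):NE
t=4: a0@(2,0):NE a1@(2,1):NE a2@(3,0):NE a3@(2,1):NE a4@(3,1):NE a5@(3,2):NE a6@(4,0):NE a7@(2,0):NE
t=5: a0@(1,1):NE a1@(1,2):NE a2@(2,1):NE a3@(1,2):NE a4@(2,2):NE a5@(2,3):NE a6@(3,1):NE a7@(1,1):NE
t=6: a0@(0,2):NE a1@(0,3):NE a2@(1,2):NE a3@(0,3):NE a4@(1,3):NE a5@(1,0):NE a6@(2,2):NE a7@(0,2):NE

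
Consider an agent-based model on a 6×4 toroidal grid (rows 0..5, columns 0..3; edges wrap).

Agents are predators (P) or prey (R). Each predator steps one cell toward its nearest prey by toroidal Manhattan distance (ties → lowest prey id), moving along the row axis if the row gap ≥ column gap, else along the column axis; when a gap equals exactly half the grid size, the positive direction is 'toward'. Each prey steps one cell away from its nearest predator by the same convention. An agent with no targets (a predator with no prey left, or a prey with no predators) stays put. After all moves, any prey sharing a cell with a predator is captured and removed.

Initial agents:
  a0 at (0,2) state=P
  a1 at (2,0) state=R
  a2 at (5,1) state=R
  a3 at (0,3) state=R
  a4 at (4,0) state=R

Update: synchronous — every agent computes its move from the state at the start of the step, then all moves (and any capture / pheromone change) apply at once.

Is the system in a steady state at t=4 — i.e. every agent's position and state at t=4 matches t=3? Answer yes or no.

t=1: a0@(0,3):P a1@(3,0):R a2@(4,1):R a3@(0,0):R a4@(3,0):R
t=2: a0@(0,0):P a1@(2,0):R a2@(3,1):R a3@(0,1):R a4@(2,0):R
t=3: a0@(0,1):P a1@(3,0):R a2@(2,1):R a3@(0,2):R a4@(3,0):R
t=4: a0@(0,2):P a1@(2,0):R a2@(3,1):R a3@(0,3):R a4@(2,0):R

no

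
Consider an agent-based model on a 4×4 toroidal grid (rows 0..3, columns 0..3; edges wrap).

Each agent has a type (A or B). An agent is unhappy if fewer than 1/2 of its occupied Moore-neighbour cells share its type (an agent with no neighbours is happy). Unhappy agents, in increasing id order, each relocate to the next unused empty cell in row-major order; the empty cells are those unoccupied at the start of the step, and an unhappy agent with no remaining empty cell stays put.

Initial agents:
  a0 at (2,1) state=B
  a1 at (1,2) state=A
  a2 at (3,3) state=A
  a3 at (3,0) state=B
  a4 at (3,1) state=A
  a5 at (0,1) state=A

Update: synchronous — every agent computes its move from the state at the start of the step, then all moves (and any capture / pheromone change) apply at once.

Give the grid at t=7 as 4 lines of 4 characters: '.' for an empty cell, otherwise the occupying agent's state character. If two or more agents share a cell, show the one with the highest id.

t=1: a0@(0,0):B a1@(1,2):A a2@(0,2):A a3@(0,3):B a4@(1,0):A a5@(0,1):A
t=2: a0@(1,1):B a1@(1,2):A a2@(0,2):A a3@(1,3):B a4@(2,0):A a5@(0,1):A
t=3: a0@(0,0):B a1@(1,2):A a2@(0,2):A a3@(0,3):B a4@(1,0):A a5@(0,1):A
t=4: a0@(1,1):B a1@(1,2):A a2@(0,2):A a3@(1,3):B a4@(2,0):A a5@(0,1):A
t=5: a0@(0,0):B a1@(1,2):A a2@(0,2):A a3@(0,3):B a4@(1,0):A a5@(0,1):A
t=6: a0@(1,1):B a1@(1,2):A a2@(0,2):A a3@(1,3):B a4@(2,0):A a5@(0,1):A
t=7: a0@(0,0):B a1@(1,2):A a2@(0,2):A a3@(0,3):B a4@(1,0):A a5@(0,1):A

BAAB
A.A.
....
....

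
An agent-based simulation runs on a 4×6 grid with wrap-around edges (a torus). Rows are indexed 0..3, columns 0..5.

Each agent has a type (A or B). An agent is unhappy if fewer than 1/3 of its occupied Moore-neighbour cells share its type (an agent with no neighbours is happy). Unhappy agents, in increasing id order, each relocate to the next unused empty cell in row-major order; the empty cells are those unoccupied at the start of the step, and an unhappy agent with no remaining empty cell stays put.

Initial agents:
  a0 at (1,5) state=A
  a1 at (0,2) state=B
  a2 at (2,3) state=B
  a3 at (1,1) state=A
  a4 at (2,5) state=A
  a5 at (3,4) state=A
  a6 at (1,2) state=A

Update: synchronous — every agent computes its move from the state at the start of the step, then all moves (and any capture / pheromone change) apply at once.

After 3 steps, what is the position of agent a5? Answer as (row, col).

(3, 4)

t=1: a0@(1,5):A a1@(0,0):B a2@(0,1):B a3@(1,1):A a4@(2,5):A a5@(3,4):A a6@(1,2):A
t=2: (unchanged — steady state)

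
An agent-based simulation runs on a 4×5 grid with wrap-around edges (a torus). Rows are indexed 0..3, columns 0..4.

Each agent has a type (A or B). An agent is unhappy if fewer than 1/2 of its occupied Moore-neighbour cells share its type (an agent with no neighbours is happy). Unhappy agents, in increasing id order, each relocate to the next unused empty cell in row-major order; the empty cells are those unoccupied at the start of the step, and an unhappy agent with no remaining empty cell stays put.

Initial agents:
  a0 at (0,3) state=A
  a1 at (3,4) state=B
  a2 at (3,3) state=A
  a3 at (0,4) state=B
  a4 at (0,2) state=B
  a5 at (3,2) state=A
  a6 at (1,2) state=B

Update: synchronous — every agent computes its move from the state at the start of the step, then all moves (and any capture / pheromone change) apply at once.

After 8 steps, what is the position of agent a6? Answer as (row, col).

t=1: a0@(0,0):A a1@(0,1):B a2@(1,0):A a3@(1,1):B a4@(1,3):B a5@(3,2):A a6@(1,2):B
t=2: a0@(0,2):A a1@(0,3):B a2@(0,4):A a3@(1,1):B a4@(1,3):B a5@(1,4):A a6@(1,2):B
t=3: a0@(0,0):A a1@(0,1):B a2@(1,0):A a3@(1,1):B a4@(2,0):B a5@(2,1):A a6@(1,2):B
t=4: a0@(0,2):A a1@(0,1):B a2@(0,3):A a3@(1,1):B a4@(0,4):B a5@(1,3):A a6@(1,2):B
t=5: a0@(0,0):A a1@(0,1):B a2@(0,3):A a3@(1,1):B a4@(1,0):B a5@(1,3):A a6@(1,4):B
t=6: a0@(0,2):A a1@(0,1):B a2@(0,3):A a3@(1,1):B a4@(1,0):B a5@(1,3):A a6@(0,4):B
t=7: a0@(0,2):A a1@(0,1):B a2@(0,3):A a3@(1,1):B a4@(1,0):B a5@(1,3):A a6@(0,0):B
t=8: (unchanged — steady state)

(0, 0)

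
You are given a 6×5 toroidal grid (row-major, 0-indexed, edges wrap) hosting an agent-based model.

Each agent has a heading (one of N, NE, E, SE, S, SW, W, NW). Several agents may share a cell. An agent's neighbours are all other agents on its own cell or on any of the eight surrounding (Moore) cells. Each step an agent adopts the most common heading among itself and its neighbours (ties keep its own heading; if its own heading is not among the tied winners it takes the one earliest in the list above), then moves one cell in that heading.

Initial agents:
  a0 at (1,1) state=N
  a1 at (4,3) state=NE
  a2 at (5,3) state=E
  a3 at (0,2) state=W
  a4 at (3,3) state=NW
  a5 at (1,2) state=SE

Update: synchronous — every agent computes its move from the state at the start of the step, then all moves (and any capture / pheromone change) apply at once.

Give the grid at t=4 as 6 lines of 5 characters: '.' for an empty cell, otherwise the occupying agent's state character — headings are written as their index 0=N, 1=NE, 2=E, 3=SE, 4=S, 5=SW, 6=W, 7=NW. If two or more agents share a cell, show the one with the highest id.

t=1: a0@(0,1):N a1@(3,4):NE a2@(5,4):E a3@(0,1):W a4@(2,2):NW a5@(2,3):SE
t=2: a0@(5,1):N a1@(2,0):NE a2@(5,0):E a3@(0,0):W a4@(1,1):NW a5@(3,4):SE
t=3: a0@(4,1):N a1@(1,1):NE a2@(5,1):E a3@(0,4):W a4@(0,0):NW a5@(4,0):SE
t=4: a0@(3,1):N a1@(0,2):NE a2@(5,2):E a3@(0,3):W a4@(5,4):NW a5@(5,1):SE

..16.
.....
.....
.0...
.....
.32.7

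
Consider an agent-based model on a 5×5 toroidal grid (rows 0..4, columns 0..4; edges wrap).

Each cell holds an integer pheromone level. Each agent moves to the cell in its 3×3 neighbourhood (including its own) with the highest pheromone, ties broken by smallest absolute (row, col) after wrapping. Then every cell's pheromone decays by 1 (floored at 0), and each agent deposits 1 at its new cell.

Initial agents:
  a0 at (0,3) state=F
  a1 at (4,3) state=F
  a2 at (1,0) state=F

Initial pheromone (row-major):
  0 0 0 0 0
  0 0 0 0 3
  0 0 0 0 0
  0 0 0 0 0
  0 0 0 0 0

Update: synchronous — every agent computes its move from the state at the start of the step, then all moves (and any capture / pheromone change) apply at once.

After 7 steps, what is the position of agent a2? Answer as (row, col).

t=1: a0@(1,4) a1@(0,2) a2@(1,4) | pheromone: 0 0 1 0 0 / 0 0 0 0 4 / 0 0 0 0 0 / 0 0 0 0 0 / 0 0 0 0 0
t=2: a0@(1,4) a1@(0,2) a2@(1,4) | pheromone: 0 0 1 0 0 / 0 0 0 0 5 / 0 0 0 0 0 / 0 0 0 0 0 / 0 0 0 0 0
t=3: a0@(1,4) a1@(0,2) a2@(1,4) | pheromone: 0 0 1 0 0 / 0 0 0 0 6 / 0 0 0 0 0 / 0 0 0 0 0 / 0 0 0 0 0
t=4: a0@(1,4) a1@(0,2) a2@(1,4) | pheromone: 0 0 1 0 0 / 0 0 0 0 7 / 0 0 0 0 0 / 0 0 0 0 0 / 0 0 0 0 0
t=5: a0@(1,4) a1@(0,2) a2@(1,4) | pheromone: 0 0 1 0 0 / 0 0 0 0 8 / 0 0 0 0 0 / 0 0 0 0 0 / 0 0 0 0 0
t=6: a0@(1,4) a1@(0,2) a2@(1,4) | pheromone: 0 0 1 0 0 / 0 0 0 0 9 / 0 0 0 0 0 / 0 0 0 0 0 / 0 0 0 0 0
t=7: a0@(1,4) a1@(0,2) a2@(1,4) | pheromone: 0 0 1 0 0 / 0 0 0 0 10 / 0 0 0 0 0 / 0 0 0 0 0 / 0 0 0 0 0

(1, 4)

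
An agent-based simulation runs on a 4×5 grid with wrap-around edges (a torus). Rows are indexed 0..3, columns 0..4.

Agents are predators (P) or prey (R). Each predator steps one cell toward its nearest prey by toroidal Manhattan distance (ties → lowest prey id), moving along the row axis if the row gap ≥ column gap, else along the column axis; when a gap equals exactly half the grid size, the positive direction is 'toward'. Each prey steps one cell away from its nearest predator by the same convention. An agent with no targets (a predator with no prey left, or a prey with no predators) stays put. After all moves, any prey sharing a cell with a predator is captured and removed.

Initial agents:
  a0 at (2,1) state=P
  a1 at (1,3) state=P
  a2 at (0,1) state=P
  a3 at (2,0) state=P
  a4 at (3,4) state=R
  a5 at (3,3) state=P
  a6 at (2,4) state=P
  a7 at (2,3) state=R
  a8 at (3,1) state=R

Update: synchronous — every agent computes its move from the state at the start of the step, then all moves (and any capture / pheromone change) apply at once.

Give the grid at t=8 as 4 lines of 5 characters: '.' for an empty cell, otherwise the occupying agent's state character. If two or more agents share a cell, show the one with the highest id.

.....
...PP
.P.R.
.R...

t=1: a0@(3,1):P a1@(2,3):P a2@(3,1):P a3@(3,0):P a5@(3,4):P a6@(3,4):P a7@(3,3):R a8@(0,1):R
t=2: a0@(0,1):P a1@(3,3):P a2@(0,1):P a3@(3,4):P a5@(3,3):P a6@(3,3):P a7@(0,3):R a8@(1,1):R
t=3: a0@(1,1):P a1@(0,3):P a2@(1,1):P a3@(0,4):P a5@(0,3):P a6@(0,3):P a7@(1,3):R a8@(2,1):R
t=4: a0@(2,1):P a1@(1,3):P a2@(2,1):P a3@(1,4):P a5@(1,3):P a6@(1,3):P a7@(2,3):R a8@(3,1):R
t=5: a0@(3,1):P a1@(2,3):P a2@(3,1):P a3@(2,4):P a5@(2,3):P a6@(2,3):P a7@(3,3):R a8@(0,1):R
t=6: a0@(0,1):P a1@(3,3):P a2@(0,1):P a3@(3,4):P a5@(3,3):P a6@(3,3):P a7@(0,3):R a8@(1,1):R
t=7: a0@(1,1):P a1@(0,3):P a2@(1,1):P a3@(0,4):P a5@(0,3):P a6@(0,3):P a7@(1,3):R a8@(2,1):R
t=8: a0@(2,1):P a1@(1,3):P a2@(2,1):P a3@(1,4):P a5@(1,3):P a6@(1,3):P a7@(2,3):R a8@(3,1):R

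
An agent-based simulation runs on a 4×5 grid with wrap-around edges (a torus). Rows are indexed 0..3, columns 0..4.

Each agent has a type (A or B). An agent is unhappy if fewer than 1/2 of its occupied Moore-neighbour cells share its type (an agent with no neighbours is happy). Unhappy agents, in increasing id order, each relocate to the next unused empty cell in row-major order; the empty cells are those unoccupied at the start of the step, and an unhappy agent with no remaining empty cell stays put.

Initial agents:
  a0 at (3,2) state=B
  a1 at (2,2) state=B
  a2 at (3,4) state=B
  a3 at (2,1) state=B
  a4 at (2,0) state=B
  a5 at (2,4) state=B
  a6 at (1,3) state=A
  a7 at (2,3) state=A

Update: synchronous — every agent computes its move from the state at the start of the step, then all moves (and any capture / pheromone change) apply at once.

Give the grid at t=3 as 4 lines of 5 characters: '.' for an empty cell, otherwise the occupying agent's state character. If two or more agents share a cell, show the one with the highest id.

t=1: a0@(3,2):B a1@(2,2):B a2@(3,4):B a3@(2,1):B a4@(2,0):B a5@(2,4):B a6@(0,0):A a7@(0,1):A
t=2: (unchanged — steady state)

AA...
.....
BBB.B
..B.B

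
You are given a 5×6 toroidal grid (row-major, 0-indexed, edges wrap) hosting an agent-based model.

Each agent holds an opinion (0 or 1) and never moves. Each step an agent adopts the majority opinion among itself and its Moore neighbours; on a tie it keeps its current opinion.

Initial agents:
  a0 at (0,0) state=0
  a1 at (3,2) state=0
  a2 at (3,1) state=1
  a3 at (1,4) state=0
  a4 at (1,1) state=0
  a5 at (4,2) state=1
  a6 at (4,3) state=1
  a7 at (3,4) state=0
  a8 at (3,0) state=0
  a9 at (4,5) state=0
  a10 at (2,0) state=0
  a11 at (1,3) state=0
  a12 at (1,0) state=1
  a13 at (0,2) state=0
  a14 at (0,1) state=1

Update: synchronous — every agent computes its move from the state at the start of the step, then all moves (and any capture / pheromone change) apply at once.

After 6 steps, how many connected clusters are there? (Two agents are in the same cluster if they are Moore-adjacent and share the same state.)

t=1: a0@(0,0):0 a1@(3,2):1 a2@(3,1):0 a3@(1,4):0 a4@(1,1):0 a5@(4,2):1 a6@(4,3):0 a7@(3,4):0 a8@(3,0):0 a9@(4,5):0 a10@(2,0):0 a11@(1,3):0 a12@(1,0):0 a13@(0,2):0 a14@(0,1):1
t=2: a0@(0,0):0 a1@(3,2):1 a2@(3,1):0 a3@(1,4):0 a4@(1,1):0 a5@(4,2):1 a6@(4,3):0 a7@(3,4):0 a8@(3,0):0 a9@(4,5):0 a10@(2,0):0 a11@(1,3):0 a12@(1,0):0 a13@(0,2):0 a14@(0,1):0
t=3: a0@(0,0):0 a1@(3,2):1 a2@(3,1):0 a3@(1,4):0 a4@(1,1):0 a5@(4,2):0 a6@(4,3):0 a7@(3,4):0 a8@(3,0):0 a9@(4,5):0 a10@(2,0):0 a11@(1,3):0 a12@(1,0):0 a13@(0,2):0 a14@(0,1):0
t=4: a0@(0,0):0 a1@(3,2):0 a2@(3,1):0 a3@(1,4):0 a4@(1,1):0 a5@(4,2):0 a6@(4,3):0 a7@(3,4):0 a8@(3,0):0 a9@(4,5):0 a10@(2,0):0 a11@(1,3):0 a12@(1,0):0 a13@(0,2):0 a14@(0,1):0
t=5: (unchanged — steady state)

1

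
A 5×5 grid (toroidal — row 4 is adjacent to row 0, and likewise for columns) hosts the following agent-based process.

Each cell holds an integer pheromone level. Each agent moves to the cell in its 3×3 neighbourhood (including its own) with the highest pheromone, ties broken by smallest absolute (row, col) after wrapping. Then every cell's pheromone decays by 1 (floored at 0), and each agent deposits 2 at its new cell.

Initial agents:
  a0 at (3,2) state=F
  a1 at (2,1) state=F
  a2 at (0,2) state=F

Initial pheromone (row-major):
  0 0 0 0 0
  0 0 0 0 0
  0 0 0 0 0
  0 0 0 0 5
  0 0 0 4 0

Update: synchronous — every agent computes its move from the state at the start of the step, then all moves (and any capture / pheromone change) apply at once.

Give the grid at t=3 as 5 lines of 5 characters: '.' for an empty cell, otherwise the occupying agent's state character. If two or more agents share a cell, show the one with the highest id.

.....
F....
.....
.....
...F.

t=1: a0@(4,3) a1@(1,0) a2@(4,3) | pheromone: 0 0 0 0 0 / 2 0 0 0 0 / 0 0 0 0 0 / 0 0 0 0 4 / 0 0 0 7 0
t=2: a0@(4,3) a1@(1,0) a2@(4,3) | pheromone: 0 0 0 0 0 / 3 0 0 0 0 / 0 0 0 0 0 / 0 0 0 0 3 / 0 0 0 10 0
t=3: a0@(4,3) a1@(1,0) a2@(4,3) | pheromone: 0 0 0 0 0 / 4 0 0 0 0 / 0 0 0 0 0 / 0 0 0 0 2 / 0 0 0 13 0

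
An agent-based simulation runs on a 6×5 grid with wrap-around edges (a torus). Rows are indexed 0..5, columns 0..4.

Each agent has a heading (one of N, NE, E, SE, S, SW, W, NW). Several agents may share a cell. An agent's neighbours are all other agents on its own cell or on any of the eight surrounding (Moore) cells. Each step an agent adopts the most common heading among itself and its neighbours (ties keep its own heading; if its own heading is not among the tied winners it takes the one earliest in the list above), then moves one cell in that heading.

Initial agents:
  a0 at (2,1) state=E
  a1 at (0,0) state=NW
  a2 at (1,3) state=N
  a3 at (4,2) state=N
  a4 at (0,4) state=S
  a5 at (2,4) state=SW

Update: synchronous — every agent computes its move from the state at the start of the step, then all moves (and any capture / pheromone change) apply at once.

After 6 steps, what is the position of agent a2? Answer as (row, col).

(1, 3)

t=1: a0@(2,2):E a1@(5,4):NW a2@(0,3):N a3@(3,2):N a4@(1,4):S a5@(3,3):SW
t=2: a0@(2,3):E a1@(4,3):NW a2@(5,3):N a3@(2,2):N a4@(2,4):S a5@(4,2):SW
t=3: a0@(2,4):E a1@(3,2):NW a2@(4,3):N a3@(1,2):N a4@(3,4):S a5@(5,1):SW
t=4: a0@(2,0):E a1@(2,1):NW a2@(3,3):N a3@(0,2):N a4@(4,4):S a5@(0,0):SW
t=5: a0@(2,1):E a1@(1,0):NW a2@(2,3):N a3@(5,2):N a4@(5,4):S a5@(1,4):SW
t=6: a0@(2,2):E a1@(0,4):NW a2@(1,3):N a3@(4,2):N a4@(0,4):S a5@(2,3):SW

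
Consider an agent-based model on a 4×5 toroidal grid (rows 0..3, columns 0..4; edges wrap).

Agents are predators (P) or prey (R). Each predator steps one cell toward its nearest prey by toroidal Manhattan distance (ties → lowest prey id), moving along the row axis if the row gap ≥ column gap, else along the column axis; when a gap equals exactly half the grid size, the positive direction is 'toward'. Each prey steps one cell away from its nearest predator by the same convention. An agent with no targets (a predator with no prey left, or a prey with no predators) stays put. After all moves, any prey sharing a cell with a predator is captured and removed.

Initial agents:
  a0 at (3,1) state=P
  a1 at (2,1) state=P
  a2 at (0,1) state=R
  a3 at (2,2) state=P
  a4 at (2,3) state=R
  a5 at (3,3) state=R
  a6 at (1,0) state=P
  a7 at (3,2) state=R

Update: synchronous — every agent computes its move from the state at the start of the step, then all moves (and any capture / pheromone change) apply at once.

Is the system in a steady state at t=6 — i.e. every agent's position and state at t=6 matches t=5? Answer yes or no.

t=1: a0@(0,1):P a1@(3,1):P a2@(1,1):R a3@(2,3):P a4@(2,4):R a5@(3,4):R a6@(0,0):P a7@(3,3):R
t=2: a0@(1,1):P a1@(0,1):P a2@(2,1):R a3@(2,4):P a4@(2,0):R a5@(3,3):R a6@(1,0):P a7@(0,3):R
t=3: a0@(2,1):P a1@(1,1):P a2@(3,1):R a3@(2,0):P a5@(0,3):R a6@(2,0):P a7@(0,4):R
t=4: a0@(3,1):P a1@(2,1):P a2@(0,1):R a3@(3,0):P a5@(0,4):R a6@(3,0):P a7@(0,3):R
t=5: a0@(0,1):P a1@(3,1):P a2@(1,1):R a3@(0,0):P a5@(1,4):R a6@(0,0):P a7@(0,4):R
t=6: a0@(1,1):P a1@(0,1):P a2@(2,1):R a3@(0,4):P a5@(2,4):R a6@(0,4):P a7@(0,3):R

no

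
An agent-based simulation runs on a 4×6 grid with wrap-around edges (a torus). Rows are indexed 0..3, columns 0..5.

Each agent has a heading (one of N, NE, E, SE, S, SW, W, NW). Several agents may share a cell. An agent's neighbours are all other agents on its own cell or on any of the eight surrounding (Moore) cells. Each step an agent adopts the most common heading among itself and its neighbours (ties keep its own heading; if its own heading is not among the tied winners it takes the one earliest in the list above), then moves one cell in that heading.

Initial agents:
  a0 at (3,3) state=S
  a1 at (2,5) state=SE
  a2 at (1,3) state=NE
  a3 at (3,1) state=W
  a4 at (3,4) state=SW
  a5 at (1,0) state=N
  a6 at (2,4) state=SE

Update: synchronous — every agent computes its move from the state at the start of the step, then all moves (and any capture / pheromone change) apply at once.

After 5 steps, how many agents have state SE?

7

t=1: a0@(0,3):S a1@(3,0):SE a2@(0,4):NE a3@(3,0):W a4@(0,5):SE a5@(0,0):N a6@(3,5):SE
t=2: a0@(1,3):S a1@(0,1):SE a2@(1,5):SE a3@(0,1):SE a4@(1,0):SE a5@(1,1):SE a6@(0,0):SE
t=3: a0@(2,3):S a1@(1,2):SE a2@(2,0):SE a3@(1,2):SE a4@(2,1):SE a5@(2,2):SE a6@(1,1):SE
t=4: a0@(3,4):SE a1@(2,3):SE a2@(3,1):SE a3@(2,3):SE a4@(3,2):SE a5@(3,3):SE a6@(2,2):SE
t=5: a0@(0,5):SE a1@(3,4):SE a2@(0,2):SE a3@(3,4):SE a4@(0,3):SE a5@(0,4):SE a6@(3,3):SE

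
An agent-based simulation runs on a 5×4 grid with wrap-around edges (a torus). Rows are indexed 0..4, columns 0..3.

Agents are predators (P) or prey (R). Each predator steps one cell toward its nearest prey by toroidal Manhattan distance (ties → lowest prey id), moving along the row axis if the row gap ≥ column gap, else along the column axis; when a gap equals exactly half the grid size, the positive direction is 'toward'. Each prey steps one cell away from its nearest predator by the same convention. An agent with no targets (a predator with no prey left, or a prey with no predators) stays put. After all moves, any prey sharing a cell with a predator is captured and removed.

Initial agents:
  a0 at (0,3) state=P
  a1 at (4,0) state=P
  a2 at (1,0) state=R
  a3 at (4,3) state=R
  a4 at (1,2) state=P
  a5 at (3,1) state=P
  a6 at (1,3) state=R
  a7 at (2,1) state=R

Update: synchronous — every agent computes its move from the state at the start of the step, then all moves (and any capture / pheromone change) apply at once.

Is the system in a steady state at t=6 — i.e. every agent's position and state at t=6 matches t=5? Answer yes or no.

t=1: a0@(4,3):P a1@(4,3):P a2@(2,0):R a3@(3,3):R a4@(1,3):P a5@(2,1):P a6@(2,3):R a7@(1,1):R
t=2: a0@(3,3):P a1@(3,3):P a4@(2,3):P a5@(2,0):P a7@(0,1):R
t=3: a0@(4,3):P a1@(4,3):P a4@(1,3):P a5@(1,0):P a7@(4,1):R
t=4: a0@(4,0):P a1@(4,0):P a4@(0,3):P a5@(0,0):P
t=5: (unchanged — steady state)

yes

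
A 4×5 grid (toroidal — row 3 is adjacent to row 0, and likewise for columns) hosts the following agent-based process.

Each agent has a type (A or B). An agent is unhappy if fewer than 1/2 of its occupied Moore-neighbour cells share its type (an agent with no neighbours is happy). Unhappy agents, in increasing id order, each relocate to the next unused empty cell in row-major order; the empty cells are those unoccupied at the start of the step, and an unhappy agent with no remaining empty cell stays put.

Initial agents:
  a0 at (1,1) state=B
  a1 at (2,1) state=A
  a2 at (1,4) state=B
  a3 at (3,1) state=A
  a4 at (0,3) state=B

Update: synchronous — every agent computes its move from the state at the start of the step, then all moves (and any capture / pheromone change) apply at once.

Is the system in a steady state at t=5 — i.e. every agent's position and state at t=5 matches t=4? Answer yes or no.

yes

t=1: a0@(0,0):B a1@(2,1):A a2@(1,4):B a3@(3,1):A a4@(0,3):B
t=2: (unchanged — steady state)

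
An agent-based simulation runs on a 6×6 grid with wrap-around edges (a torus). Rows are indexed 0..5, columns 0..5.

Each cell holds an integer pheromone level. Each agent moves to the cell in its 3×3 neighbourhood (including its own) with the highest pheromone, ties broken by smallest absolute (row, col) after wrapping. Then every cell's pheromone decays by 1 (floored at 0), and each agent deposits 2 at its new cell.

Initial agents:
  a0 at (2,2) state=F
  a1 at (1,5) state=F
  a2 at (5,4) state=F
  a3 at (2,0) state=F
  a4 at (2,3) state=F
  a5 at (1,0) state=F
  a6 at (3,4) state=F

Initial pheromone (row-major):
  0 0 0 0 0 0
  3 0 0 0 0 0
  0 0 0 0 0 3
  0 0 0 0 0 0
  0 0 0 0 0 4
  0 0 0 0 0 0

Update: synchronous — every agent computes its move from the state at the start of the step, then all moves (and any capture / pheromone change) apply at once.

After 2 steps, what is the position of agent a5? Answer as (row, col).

(1, 0)

t=1: a0@(1,1) a1@(1,0) a2@(4,5) a3@(1,0) a4@(1,2) a5@(1,0) a6@(4,5) | pheromone: 0 0 0 0 0 0 / 8 2 2 0 0 0 / 0 0 0 0 0 2 / 0 0 0 0 0 0 / 0 0 0 0 0 7 / 0 0 0 0 0 0
t=2: a0@(1,0) a1@(1,0) a2@(4,5) a3@(1,0) a4@(1,1) a5@(1,0) a6@(4,5) | pheromone: 0 0 0 0 0 0 / 15 3 1 0 0 0 / 0 0 0 0 0 1 / 0 0 0 0 0 0 / 0 0 0 0 0 10 / 0 0 0 0 0 0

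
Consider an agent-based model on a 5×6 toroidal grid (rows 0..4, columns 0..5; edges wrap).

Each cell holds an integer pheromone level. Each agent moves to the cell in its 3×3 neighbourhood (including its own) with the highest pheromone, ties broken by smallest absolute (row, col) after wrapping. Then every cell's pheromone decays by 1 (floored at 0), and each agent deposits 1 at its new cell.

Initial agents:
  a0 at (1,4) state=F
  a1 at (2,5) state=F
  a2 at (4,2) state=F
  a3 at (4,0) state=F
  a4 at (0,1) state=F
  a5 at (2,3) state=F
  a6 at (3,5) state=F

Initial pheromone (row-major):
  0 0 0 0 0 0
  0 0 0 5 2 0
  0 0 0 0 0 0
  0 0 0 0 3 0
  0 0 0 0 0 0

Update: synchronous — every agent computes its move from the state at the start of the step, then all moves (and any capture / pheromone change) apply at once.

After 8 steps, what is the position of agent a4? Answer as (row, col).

t=1: a0@(1,3) a1@(3,4) a2@(0,1) a3@(0,0) a4@(0,0) a5@(1,3) a6@(3,4) | pheromone: 2 1 0 0 0 0 / 0 0 0 6 1 0 / 0 0 0 0 0 0 / 0 0 0 0 4 0 / 0 0 0 0 0 0
t=2: a0@(1,3) a1@(3,4) a2@(0,0) a3@(0,0) a4@(0,0) a5@(1,3) a6@(3,4) | pheromone: 4 0 0 0 0 0 / 0 0 0 7 0 0 / 0 0 0 0 0 0 / 0 0 0 0 5 0 / 0 0 0 0 0 0
t=3: a0@(1,3) a1@(3,4) a2@(0,0) a3@(0,0) a4@(0,0) a5@(1,3) a6@(3,4) | pheromone: 6 0 0 0 0 0 / 0 0 0 8 0 0 / 0 0 0 0 0 0 / 0 0 0 0 6 0 / 0 0 0 0 0 0
t=4: a0@(1,3) a1@(3,4) a2@(0,0) a3@(0,0) a4@(0,0) a5@(1,3) a6@(3,4) | pheromone: 8 0 0 0 0 0 / 0 0 0 9 0 0 / 0 0 0 0 0 0 / 0 0 0 0 7 0 / 0 0 0 0 0 0
t=5: a0@(1,3) a1@(3,4) a2@(0,0) a3@(0,0) a4@(0,0) a5@(1,3) a6@(3,4) | pheromone: 10 0 0 0 0 0 / 0 0 0 10 0 0 / 0 0 0 0 0 0 / 0 0 0 0 8 0 / 0 0 0 0 0 0
t=6: a0@(1,3) a1@(3,4) a2@(0,0) a3@(0,0) a4@(0,0) a5@(1,3) a6@(3,4) | pheromone: 12 0 0 0 0 0 / 0 0 0 11 0 0 / 0 0 0 0 0 0 / 0 0 0 0 9 0 / 0 0 0 0 0 0
t=7: a0@(1,3) a1@(3,4) a2@(0,0) a3@(0,0) a4@(0,0) a5@(1,3) a6@(3,4) | pheromone: 14 0 0 0 0 0 / 0 0 0 12 0 0 / 0 0 0 0 0 0 / 0 0 0 0 10 0 / 0 0 0 0 0 0
t=8: a0@(1,3) a1@(3,4) a2@(0,0) a3@(0,0) a4@(0,0) a5@(1,3) a6@(3,4) | pheromone: 16 0 0 0 0 0 / 0 0 0 13 0 0 / 0 0 0 0 0 0 / 0 0 0 0 11 0 / 0 0 0 0 0 0

(0, 0)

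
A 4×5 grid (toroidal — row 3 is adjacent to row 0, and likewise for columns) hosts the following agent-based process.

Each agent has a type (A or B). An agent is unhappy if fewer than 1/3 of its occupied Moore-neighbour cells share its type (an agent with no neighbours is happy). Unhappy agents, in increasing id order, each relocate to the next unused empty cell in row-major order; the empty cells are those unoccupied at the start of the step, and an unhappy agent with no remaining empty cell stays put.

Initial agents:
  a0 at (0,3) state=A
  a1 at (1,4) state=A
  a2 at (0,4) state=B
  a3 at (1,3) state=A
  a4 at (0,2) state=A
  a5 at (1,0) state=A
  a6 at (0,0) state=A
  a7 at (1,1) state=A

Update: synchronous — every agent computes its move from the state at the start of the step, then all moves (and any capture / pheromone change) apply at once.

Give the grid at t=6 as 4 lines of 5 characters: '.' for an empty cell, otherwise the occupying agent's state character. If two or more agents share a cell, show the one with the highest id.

t=1: a0@(0,3):A a1@(1,4):A a2@(0,1):B a3@(1,3):A a4@(0,2):A a5@(1,0):A a6@(0,0):A a7@(1,1):A
t=2: a0@(0,3):A a1@(1,4):A a2@(0,4):B a3@(1,3):A a4@(0,2):A a5@(1,0):A a6@(0,0):A a7@(1,1):A
t=3: a0@(0,3):A a1@(1,4):A a2@(0,1):B a3@(1,3):A a4@(0,2):A a5@(1,0):A a6@(0,0):A a7@(1,1):A
t=4: a0@(0,3):A a1@(1,4):A a2@(0,4):B a3@(1,3):A a4@(0,2):A a5@(1,0):A a6@(0,0):A a7@(1,1):A
t=5: a0@(0,3):A a1@(1,4):A a2@(0,1):B a3@(1,3):A a4@(0,2):A a5@(1,0):A a6@(0,0):A a7@(1,1):A
t=6: a0@(0,3):A a1@(1,4):A a2@(0,4):B a3@(1,3):A a4@(0,2):A a5@(1,0):A a6@(0,0):A a7@(1,1):A

A.AAB
AA.AA
.....
.....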